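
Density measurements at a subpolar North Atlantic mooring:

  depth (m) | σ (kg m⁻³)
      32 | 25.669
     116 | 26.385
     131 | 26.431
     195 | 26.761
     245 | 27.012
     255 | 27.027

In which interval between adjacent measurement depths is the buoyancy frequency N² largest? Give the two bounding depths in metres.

32–116 m

Compute the density gradient over each adjacent pair:
  32–116 m: Δρ/Δz = 0.716/84 = 8.5 × 10⁻³ kg m⁻⁴
  116–131 m: Δρ/Δz = 0.046/15 = 3.1 × 10⁻³ kg m⁻⁴
  131–195 m: Δρ/Δz = 0.330/64 = 5.2 × 10⁻³ kg m⁻⁴
  195–245 m: Δρ/Δz = 0.251/50 = 5.0 × 10⁻³ kg m⁻⁴
  245–255 m: Δρ/Δz = 0.015/10 = 1.5 × 10⁻³ kg m⁻⁴
The largest gradient is in the 32–116 m interval — the pycnocline.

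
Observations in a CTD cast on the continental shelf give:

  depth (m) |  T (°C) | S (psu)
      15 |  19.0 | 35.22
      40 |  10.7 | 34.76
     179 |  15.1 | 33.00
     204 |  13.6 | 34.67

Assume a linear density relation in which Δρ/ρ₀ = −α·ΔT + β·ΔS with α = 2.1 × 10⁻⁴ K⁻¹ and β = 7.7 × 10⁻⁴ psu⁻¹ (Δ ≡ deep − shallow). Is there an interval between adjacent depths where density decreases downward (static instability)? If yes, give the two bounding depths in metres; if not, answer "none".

40–179 m

Evaluate Δρ/ρ₀ = −αΔT + βΔS across each adjacent pair:
  15–40 m: −αΔT+βΔS = −(2.1 × 10⁻⁴)(-8.3)+(7.7 × 10⁻⁴)(-0.46) = 1.4 × 10⁻³ → stable
  40–179 m: −αΔT+βΔS = −(2.1 × 10⁻⁴)(+4.4)+(7.7 × 10⁻⁴)(-1.76) = -2.3 × 10⁻³ → UNSTABLE
  179–204 m: −αΔT+βΔS = −(2.1 × 10⁻⁴)(-1.5)+(7.7 × 10⁻⁴)(+1.67) = 1.6 × 10⁻³ → stable
The 40–179 m interval has Δρ < 0: lighter water underlies denser water.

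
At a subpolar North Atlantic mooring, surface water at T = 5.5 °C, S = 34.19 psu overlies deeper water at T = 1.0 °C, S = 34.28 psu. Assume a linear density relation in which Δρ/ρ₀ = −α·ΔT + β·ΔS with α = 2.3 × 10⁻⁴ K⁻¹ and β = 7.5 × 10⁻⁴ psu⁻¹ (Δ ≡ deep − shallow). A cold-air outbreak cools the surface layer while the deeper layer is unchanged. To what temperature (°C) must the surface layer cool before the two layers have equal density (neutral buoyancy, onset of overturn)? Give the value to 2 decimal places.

0.71 °C

Neutral buoyancy requires Δρ = 0, i.e. −α(T_deep − T_surf′) + β(S_deep − S_surf) = 0.
T_surf′ = T_deep − (β/α)·ΔS = 1.0 − (7.5 × 10⁻⁴/2.3 × 10⁻⁴)·(+0.09) = 0.7065 °C.
Cooling required: 5.5 − (0.7065) = 4.7935 °C.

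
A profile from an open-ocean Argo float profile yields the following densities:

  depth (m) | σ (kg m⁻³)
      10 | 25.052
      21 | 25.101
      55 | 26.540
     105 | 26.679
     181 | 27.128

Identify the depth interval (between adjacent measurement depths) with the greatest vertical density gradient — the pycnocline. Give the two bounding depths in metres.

Compute the density gradient over each adjacent pair:
  10–21 m: Δρ/Δz = 0.049/11 = 4.5 × 10⁻³ kg m⁻⁴
  21–55 m: Δρ/Δz = 1.439/34 = 0.042 kg m⁻⁴
  55–105 m: Δρ/Δz = 0.139/50 = 2.8 × 10⁻³ kg m⁻⁴
  105–181 m: Δρ/Δz = 0.449/76 = 5.9 × 10⁻³ kg m⁻⁴
The largest gradient is in the 21–55 m interval — the pycnocline.

21–55 m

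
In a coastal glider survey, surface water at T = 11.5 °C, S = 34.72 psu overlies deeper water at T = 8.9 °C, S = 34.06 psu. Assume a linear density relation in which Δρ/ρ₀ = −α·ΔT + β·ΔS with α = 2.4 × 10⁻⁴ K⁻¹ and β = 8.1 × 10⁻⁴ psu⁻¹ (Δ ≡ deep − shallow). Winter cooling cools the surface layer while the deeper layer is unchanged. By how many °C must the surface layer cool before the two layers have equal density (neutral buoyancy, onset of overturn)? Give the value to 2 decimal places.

Neutral buoyancy requires Δρ = 0, i.e. −α(T_deep − T_surf′) + β(S_deep − S_surf) = 0.
T_surf′ = T_deep − (β/α)·ΔS = 8.9 − (8.1 × 10⁻⁴/2.4 × 10⁻⁴)·(-0.66) = 11.1275 °C.
Cooling required: 11.5 − (11.1275) = 0.3725 °C.

0.37 °C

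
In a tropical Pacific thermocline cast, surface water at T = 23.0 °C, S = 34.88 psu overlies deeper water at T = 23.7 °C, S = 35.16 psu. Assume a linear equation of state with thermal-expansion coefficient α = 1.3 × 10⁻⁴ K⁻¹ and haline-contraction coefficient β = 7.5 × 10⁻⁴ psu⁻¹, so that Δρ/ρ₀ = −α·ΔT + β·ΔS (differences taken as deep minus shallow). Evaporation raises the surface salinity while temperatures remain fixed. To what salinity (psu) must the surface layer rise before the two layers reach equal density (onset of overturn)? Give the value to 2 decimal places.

Neutral buoyancy requires −α(T_deep − T_surf) + β(S_deep − S_surf′) = 0.
S_surf′ = S_deep − (α/β)·ΔT = 35.16 − (1.3 × 10⁻⁴/7.5 × 10⁻⁴)·(+0.7) = 35.0387 psu.
Increase required: 35.0387 − 34.88 = 0.1587 psu.

35.04 psu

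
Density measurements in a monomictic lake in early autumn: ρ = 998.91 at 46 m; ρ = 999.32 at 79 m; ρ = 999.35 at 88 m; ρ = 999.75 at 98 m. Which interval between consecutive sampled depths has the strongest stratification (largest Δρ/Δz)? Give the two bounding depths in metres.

Compute the density gradient over each adjacent pair:
  46–79 m: Δρ/Δz = 0.41/33 = 0.012 kg m⁻⁴
  79–88 m: Δρ/Δz = 0.03/9 = 3.3 × 10⁻³ kg m⁻⁴
  88–98 m: Δρ/Δz = 0.40/10 = 0.040 kg m⁻⁴
The largest gradient is in the 88–98 m interval — the pycnocline.

88–98 m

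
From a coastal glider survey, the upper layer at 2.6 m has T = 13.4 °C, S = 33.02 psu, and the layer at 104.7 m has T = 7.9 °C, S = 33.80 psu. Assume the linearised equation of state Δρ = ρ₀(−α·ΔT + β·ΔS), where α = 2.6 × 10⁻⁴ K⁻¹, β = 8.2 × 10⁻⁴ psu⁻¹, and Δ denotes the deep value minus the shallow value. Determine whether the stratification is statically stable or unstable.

ΔT = 7.9 − 13.4 = -5.5 K and ΔS = 33.80 − 33.02 = +0.78 psu (deep − shallow).
−αΔT = 1.43 × 10⁻³; βΔS = 6.396 × 10⁻⁴; sum Δρ/ρ₀ = 2.0696 × 10⁻³.
Δρ/ρ₀ > 0, so Δρ > 0: deeper water is denser → statically stable.

stable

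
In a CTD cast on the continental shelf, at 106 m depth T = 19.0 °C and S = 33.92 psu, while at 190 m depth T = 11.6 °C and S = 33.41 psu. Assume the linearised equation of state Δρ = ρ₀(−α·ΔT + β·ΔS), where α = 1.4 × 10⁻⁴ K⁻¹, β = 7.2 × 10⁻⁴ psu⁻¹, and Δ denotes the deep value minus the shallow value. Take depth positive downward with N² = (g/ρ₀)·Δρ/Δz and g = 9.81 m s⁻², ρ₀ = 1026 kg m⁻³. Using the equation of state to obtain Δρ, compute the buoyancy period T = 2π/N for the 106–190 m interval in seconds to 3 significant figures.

ΔT = -7.4 K, ΔS = -0.51 psu (deep − shallow).
Δρ/ρ₀ = −αΔT + βΔS = 1.036 × 10⁻³ − 3.672 × 10⁻⁴ = 6.688 × 10⁻⁴, so Δρ ≈ 0.6862 kg m⁻³.
N² = (g/ρ₀)·Δρ/Δz = g·(Δρ/ρ₀)/Δz = 9.81 × 6.688 × 10⁻⁴ / 84 = 7.8106 × 10⁻⁵ s⁻².
N = √(7.8106 × 10⁻⁵) = 8.8378 × 10⁻³ rad s⁻¹ → T = 2π/N = 710.94 s ≈ 711 s.

711 s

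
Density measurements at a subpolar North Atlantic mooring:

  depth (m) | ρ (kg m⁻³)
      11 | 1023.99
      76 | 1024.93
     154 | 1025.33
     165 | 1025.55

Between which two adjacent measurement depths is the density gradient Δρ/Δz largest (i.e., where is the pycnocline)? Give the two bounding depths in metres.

Compute the density gradient over each adjacent pair:
  11–76 m: Δρ/Δz = 0.94/65 = 0.014 kg m⁻⁴
  76–154 m: Δρ/Δz = 0.40/78 = 5.1 × 10⁻³ kg m⁻⁴
  154–165 m: Δρ/Δz = 0.22/11 = 0.020 kg m⁻⁴
The largest gradient is in the 154–165 m interval — the pycnocline.

154–165 m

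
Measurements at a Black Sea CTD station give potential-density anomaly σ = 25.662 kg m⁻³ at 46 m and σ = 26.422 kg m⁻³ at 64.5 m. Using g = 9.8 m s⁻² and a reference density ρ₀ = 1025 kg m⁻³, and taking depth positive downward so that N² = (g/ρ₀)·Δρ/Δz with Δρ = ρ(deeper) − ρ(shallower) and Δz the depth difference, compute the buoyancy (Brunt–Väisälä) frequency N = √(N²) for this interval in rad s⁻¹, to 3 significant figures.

0.0198 rad s⁻¹

Δρ = 1026.422 − 1025.662 = 0.760 kg m⁻³ over Δz = 64.5 − 46 = 18.5 m.
N² = (9.8/1025) × (0.760/18.5) = 3.9278 × 10⁻⁴ s⁻².
N = √(3.9278 × 10⁻⁴) = 0.019819 rad s⁻¹ ≈ 0.0198 rad s⁻¹.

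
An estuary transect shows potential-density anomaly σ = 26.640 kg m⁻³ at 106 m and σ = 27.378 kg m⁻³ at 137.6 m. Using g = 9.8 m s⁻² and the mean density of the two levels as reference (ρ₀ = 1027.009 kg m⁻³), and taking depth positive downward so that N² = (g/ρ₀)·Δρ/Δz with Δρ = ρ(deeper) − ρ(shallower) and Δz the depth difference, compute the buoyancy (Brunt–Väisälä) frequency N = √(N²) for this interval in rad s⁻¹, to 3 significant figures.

Δρ = 1027.378 − 1026.640 = 0.738 kg m⁻³ over Δz = 137.6 − 106 = 31.6 m.
N² = (9.8/1027.009) × (0.738/31.6) = 2.2285 × 10⁻⁴ s⁻².
N = √(2.2285 × 10⁻⁴) = 0.014928 rad s⁻¹ ≈ 0.0149 rad s⁻¹.

0.0149 rad s⁻¹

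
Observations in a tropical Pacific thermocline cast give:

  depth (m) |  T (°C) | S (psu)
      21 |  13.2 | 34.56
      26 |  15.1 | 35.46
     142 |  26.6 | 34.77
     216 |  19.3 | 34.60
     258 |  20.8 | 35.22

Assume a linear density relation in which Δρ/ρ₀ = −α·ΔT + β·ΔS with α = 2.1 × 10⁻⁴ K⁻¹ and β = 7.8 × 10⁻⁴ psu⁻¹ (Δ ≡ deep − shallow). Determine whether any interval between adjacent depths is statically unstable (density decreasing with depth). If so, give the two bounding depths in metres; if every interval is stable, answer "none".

26–142 m

Evaluate Δρ/ρ₀ = −αΔT + βΔS across each adjacent pair:
  21–26 m: −αΔT+βΔS = −(2.1 × 10⁻⁴)(+1.9)+(7.8 × 10⁻⁴)(+0.90) = 3.0 × 10⁻⁴ → stable
  26–142 m: −αΔT+βΔS = −(2.1 × 10⁻⁴)(+11.5)+(7.8 × 10⁻⁴)(-0.69) = -3.0 × 10⁻³ → UNSTABLE
  142–216 m: −αΔT+βΔS = −(2.1 × 10⁻⁴)(-7.3)+(7.8 × 10⁻⁴)(-0.17) = 1.4 × 10⁻³ → stable
  216–258 m: −αΔT+βΔS = −(2.1 × 10⁻⁴)(+1.5)+(7.8 × 10⁻⁴)(+0.62) = 1.7 × 10⁻⁴ → stable
The 26–142 m interval has Δρ < 0: lighter water underlies denser water.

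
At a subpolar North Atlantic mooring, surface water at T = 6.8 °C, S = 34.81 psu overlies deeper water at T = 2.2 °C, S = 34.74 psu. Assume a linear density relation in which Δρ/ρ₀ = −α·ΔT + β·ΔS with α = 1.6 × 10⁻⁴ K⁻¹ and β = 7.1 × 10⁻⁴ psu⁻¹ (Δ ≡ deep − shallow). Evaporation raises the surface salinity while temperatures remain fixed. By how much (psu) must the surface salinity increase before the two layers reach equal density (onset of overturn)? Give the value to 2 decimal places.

0.97 psu

Neutral buoyancy requires −α(T_deep − T_surf) + β(S_deep − S_surf′) = 0.
S_surf′ = S_deep − (α/β)·ΔT = 34.74 − (1.6 × 10⁻⁴/7.1 × 10⁻⁴)·(-4.6) = 35.7766 psu.
Increase required: 35.7766 − 34.81 = 0.9666 psu.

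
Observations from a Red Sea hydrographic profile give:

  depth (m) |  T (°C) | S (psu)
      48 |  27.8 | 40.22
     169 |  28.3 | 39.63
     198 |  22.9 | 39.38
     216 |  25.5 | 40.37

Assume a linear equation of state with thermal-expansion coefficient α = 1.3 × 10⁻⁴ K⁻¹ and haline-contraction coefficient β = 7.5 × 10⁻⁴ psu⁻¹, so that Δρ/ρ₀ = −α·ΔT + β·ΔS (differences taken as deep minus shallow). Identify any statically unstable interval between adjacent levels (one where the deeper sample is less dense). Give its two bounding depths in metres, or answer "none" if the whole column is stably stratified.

48–169 m

Evaluate Δρ/ρ₀ = −αΔT + βΔS across each adjacent pair:
  48–169 m: −αΔT+βΔS = −(1.3 × 10⁻⁴)(+0.5)+(7.5 × 10⁻⁴)(-0.59) = -5.1 × 10⁻⁴ → UNSTABLE
  169–198 m: −αΔT+βΔS = −(1.3 × 10⁻⁴)(-5.4)+(7.5 × 10⁻⁴)(-0.25) = 5.1 × 10⁻⁴ → stable
  198–216 m: −αΔT+βΔS = −(1.3 × 10⁻⁴)(+2.6)+(7.5 × 10⁻⁴)(+0.99) = 4.0 × 10⁻⁴ → stable
The 48–169 m interval has Δρ < 0: lighter water underlies denser water.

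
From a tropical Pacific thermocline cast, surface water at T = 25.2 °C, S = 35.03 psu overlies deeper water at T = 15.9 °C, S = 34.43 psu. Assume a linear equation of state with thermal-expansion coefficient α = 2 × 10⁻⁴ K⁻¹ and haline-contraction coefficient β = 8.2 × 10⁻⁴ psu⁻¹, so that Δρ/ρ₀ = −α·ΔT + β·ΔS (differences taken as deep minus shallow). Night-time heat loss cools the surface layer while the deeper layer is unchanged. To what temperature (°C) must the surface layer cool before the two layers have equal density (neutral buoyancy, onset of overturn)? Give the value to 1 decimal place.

18.4 °C

Neutral buoyancy requires Δρ = 0, i.e. −α(T_deep − T_surf′) + β(S_deep − S_surf) = 0.
T_surf′ = T_deep − (β/α)·ΔS = 15.9 − (8.2 × 10⁻⁴/2 × 10⁻⁴)·(-0.60) = 18.360 °C.
Cooling required: 25.2 − (18.360) = 6.840 °C.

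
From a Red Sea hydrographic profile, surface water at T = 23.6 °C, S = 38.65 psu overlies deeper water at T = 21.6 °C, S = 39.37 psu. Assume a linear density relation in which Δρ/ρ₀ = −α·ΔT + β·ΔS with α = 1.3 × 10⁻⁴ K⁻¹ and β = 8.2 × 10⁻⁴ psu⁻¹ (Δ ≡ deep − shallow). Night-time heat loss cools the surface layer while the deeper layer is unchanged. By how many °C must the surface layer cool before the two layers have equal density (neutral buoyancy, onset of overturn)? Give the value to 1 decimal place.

6.5 °C

Neutral buoyancy requires Δρ = 0, i.e. −α(T_deep − T_surf′) + β(S_deep − S_surf) = 0.
T_surf′ = T_deep − (β/α)·ΔS = 21.6 − (8.2 × 10⁻⁴/1.3 × 10⁻⁴)·(+0.72) = 17.058 °C.
Cooling required: 23.6 − (17.058) = 6.542 °C.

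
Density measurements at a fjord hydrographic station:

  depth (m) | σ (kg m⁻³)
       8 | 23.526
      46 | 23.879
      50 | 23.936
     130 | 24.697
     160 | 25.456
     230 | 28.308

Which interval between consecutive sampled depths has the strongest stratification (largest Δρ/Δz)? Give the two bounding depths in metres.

160–230 m

Compute the density gradient over each adjacent pair:
  8–46 m: Δρ/Δz = 0.353/38 = 9.3 × 10⁻³ kg m⁻⁴
  46–50 m: Δρ/Δz = 0.057/4 = 0.014 kg m⁻⁴
  50–130 m: Δρ/Δz = 0.761/80 = 9.5 × 10⁻³ kg m⁻⁴
  130–160 m: Δρ/Δz = 0.759/30 = 0.025 kg m⁻⁴
  160–230 m: Δρ/Δz = 2.852/70 = 0.041 kg m⁻⁴
The largest gradient is in the 160–230 m interval — the pycnocline.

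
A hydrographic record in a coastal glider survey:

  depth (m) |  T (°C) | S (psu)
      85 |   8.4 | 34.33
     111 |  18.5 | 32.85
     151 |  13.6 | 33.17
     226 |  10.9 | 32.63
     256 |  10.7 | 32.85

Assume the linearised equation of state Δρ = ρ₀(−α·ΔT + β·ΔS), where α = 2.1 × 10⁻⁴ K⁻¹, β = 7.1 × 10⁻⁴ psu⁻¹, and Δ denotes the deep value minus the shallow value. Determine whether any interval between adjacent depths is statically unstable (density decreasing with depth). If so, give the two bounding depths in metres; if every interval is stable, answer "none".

Evaluate Δρ/ρ₀ = −αΔT + βΔS across each adjacent pair:
  85–111 m: −αΔT+βΔS = −(2.1 × 10⁻⁴)(+10.1)+(7.1 × 10⁻⁴)(-1.48) = -3.2 × 10⁻³ → UNSTABLE
  111–151 m: −αΔT+βΔS = −(2.1 × 10⁻⁴)(-4.9)+(7.1 × 10⁻⁴)(+0.32) = 1.3 × 10⁻³ → stable
  151–226 m: −αΔT+βΔS = −(2.1 × 10⁻⁴)(-2.7)+(7.1 × 10⁻⁴)(-0.54) = 1.8 × 10⁻⁴ → stable
  226–256 m: −αΔT+βΔS = −(2.1 × 10⁻⁴)(-0.2)+(7.1 × 10⁻⁴)(+0.22) = 2.0 × 10⁻⁴ → stable
The 85–111 m interval has Δρ < 0: lighter water underlies denser water.

85–111 m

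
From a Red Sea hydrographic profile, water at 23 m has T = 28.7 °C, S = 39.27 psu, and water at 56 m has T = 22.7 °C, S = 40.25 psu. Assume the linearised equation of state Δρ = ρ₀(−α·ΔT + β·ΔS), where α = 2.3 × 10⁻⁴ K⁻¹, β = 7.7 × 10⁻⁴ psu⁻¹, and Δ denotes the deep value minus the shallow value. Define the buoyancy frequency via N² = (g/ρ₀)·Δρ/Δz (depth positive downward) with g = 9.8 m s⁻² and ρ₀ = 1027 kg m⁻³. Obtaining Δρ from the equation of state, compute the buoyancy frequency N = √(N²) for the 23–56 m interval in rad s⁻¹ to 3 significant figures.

0.0252 rad s⁻¹

ΔT = -6.0 K, ΔS = +0.98 psu (deep − shallow).
Δρ/ρ₀ = −αΔT + βΔS = 1.38 × 10⁻³ + 7.546 × 10⁻⁴ = 2.1346 × 10⁻³, so Δρ ≈ 2.192 kg m⁻³.
N² = (g/ρ₀)·Δρ/Δz = g·(Δρ/ρ₀)/Δz = 9.8 × 2.1346 × 10⁻³ / 33 = 6.3391 × 10⁻⁴ s⁻².
N = √(6.3391 × 10⁻⁴) = 0.025178 rad s⁻¹ ≈ 0.0252 rad s⁻¹.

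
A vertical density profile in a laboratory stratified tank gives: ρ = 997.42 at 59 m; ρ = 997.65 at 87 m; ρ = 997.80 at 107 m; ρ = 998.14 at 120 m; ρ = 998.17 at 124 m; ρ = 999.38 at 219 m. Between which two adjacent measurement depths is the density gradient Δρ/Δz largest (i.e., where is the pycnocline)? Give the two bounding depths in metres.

Compute the density gradient over each adjacent pair:
  59–87 m: Δρ/Δz = 0.23/28 = 8.2 × 10⁻³ kg m⁻⁴
  87–107 m: Δρ/Δz = 0.15/20 = 7.5 × 10⁻³ kg m⁻⁴
  107–120 m: Δρ/Δz = 0.34/13 = 0.026 kg m⁻⁴
  120–124 m: Δρ/Δz = 0.03/4 = 7.5 × 10⁻³ kg m⁻⁴
  124–219 m: Δρ/Δz = 1.21/95 = 0.013 kg m⁻⁴
The largest gradient is in the 107–120 m interval — the pycnocline.

107–120 m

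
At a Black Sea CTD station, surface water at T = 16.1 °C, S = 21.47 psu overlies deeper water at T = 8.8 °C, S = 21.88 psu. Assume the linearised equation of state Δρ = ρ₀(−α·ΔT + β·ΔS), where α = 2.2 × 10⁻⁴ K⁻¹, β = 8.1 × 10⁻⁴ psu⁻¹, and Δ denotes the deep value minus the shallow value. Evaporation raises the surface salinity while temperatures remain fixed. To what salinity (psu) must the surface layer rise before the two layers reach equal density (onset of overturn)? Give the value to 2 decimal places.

23.86 psu

Neutral buoyancy requires −α(T_deep − T_surf) + β(S_deep − S_surf′) = 0.
S_surf′ = S_deep − (α/β)·ΔT = 21.88 − (2.2 × 10⁻⁴/8.1 × 10⁻⁴)·(-7.3) = 23.8627 psu.
Increase required: 23.8627 − 21.47 = 2.3927 psu.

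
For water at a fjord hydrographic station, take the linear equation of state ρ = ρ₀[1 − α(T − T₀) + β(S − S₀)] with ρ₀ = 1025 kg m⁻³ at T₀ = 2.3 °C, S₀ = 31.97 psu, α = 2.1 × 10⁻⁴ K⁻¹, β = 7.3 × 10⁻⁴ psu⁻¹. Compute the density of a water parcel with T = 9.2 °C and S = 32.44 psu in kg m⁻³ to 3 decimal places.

1023.866 kg m⁻³

T − T₀ = +6.9 K, S − S₀ = +0.47 psu.
Bracket = 1 − α·(+6.9) + β·(+0.47) = 1 + (-1.1059 × 10⁻³) = 0.9988941.
ρ = 1025 × 0.9988941 = 1023.866 kg m⁻³.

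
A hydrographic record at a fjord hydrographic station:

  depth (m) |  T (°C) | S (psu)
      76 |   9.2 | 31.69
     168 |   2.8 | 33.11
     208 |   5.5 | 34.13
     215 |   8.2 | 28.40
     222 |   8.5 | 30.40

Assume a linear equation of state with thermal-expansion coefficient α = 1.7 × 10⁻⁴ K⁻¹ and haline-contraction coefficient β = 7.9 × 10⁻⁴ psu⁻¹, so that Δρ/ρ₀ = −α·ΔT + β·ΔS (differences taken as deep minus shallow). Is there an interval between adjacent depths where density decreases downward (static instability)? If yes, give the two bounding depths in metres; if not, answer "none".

Evaluate Δρ/ρ₀ = −αΔT + βΔS across each adjacent pair:
  76–168 m: −αΔT+βΔS = −(1.7 × 10⁻⁴)(-6.4)+(7.9 × 10⁻⁴)(+1.42) = 2.2 × 10⁻³ → stable
  168–208 m: −αΔT+βΔS = −(1.7 × 10⁻⁴)(+2.7)+(7.9 × 10⁻⁴)(+1.02) = 3.5 × 10⁻⁴ → stable
  208–215 m: −αΔT+βΔS = −(1.7 × 10⁻⁴)(+2.7)+(7.9 × 10⁻⁴)(-5.73) = -5.0 × 10⁻³ → UNSTABLE
  215–222 m: −αΔT+βΔS = −(1.7 × 10⁻⁴)(+0.3)+(7.9 × 10⁻⁴)(+2.00) = 1.5 × 10⁻³ → stable
The 208–215 m interval has Δρ < 0: lighter water underlies denser water.

208–215 m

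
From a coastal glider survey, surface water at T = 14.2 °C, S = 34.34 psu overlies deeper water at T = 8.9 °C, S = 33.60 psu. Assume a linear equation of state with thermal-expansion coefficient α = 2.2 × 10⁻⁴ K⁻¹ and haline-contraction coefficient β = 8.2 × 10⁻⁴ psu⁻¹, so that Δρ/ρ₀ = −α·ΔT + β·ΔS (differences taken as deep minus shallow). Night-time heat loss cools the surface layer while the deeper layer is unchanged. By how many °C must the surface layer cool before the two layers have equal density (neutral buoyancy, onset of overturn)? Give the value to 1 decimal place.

Neutral buoyancy requires Δρ = 0, i.e. −α(T_deep − T_surf′) + β(S_deep − S_surf) = 0.
T_surf′ = T_deep − (β/α)·ΔS = 8.9 − (8.2 × 10⁻⁴/2.2 × 10⁻⁴)·(-0.74) = 11.658 °C.
Cooling required: 14.2 − (11.658) = 2.542 °C.

2.5 °C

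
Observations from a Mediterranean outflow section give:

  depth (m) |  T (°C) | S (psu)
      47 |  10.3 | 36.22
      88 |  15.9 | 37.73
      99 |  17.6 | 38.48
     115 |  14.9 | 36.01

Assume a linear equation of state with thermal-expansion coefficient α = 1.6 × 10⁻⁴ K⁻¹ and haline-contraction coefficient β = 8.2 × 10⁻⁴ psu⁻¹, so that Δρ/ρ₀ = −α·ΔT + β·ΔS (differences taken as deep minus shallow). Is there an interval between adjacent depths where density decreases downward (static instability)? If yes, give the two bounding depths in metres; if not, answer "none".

Evaluate Δρ/ρ₀ = −αΔT + βΔS across each adjacent pair:
  47–88 m: −αΔT+βΔS = −(1.6 × 10⁻⁴)(+5.6)+(8.2 × 10⁻⁴)(+1.51) = 3.4 × 10⁻⁴ → stable
  88–99 m: −αΔT+βΔS = −(1.6 × 10⁻⁴)(+1.7)+(8.2 × 10⁻⁴)(+0.75) = 3.4 × 10⁻⁴ → stable
  99–115 m: −αΔT+βΔS = −(1.6 × 10⁻⁴)(-2.7)+(8.2 × 10⁻⁴)(-2.47) = -1.6 × 10⁻³ → UNSTABLE
The 99–115 m interval has Δρ < 0: lighter water underlies denser water.

99–115 m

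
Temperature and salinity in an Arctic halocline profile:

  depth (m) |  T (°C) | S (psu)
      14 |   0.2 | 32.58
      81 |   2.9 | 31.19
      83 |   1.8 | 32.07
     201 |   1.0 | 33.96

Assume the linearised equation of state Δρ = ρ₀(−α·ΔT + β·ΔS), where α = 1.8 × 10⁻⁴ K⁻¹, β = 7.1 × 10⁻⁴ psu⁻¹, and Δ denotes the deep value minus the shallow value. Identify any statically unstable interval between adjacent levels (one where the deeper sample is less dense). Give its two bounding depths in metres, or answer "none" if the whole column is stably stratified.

Evaluate Δρ/ρ₀ = −αΔT + βΔS across each adjacent pair:
  14–81 m: −αΔT+βΔS = −(1.8 × 10⁻⁴)(+2.7)+(7.1 × 10⁻⁴)(-1.39) = -1.5 × 10⁻³ → UNSTABLE
  81–83 m: −αΔT+βΔS = −(1.8 × 10⁻⁴)(-1.1)+(7.1 × 10⁻⁴)(+0.88) = 8.2 × 10⁻⁴ → stable
  83–201 m: −αΔT+βΔS = −(1.8 × 10⁻⁴)(-0.8)+(7.1 × 10⁻⁴)(+1.89) = 1.5 × 10⁻³ → stable
The 14–81 m interval has Δρ < 0: lighter water underlies denser water.

14–81 m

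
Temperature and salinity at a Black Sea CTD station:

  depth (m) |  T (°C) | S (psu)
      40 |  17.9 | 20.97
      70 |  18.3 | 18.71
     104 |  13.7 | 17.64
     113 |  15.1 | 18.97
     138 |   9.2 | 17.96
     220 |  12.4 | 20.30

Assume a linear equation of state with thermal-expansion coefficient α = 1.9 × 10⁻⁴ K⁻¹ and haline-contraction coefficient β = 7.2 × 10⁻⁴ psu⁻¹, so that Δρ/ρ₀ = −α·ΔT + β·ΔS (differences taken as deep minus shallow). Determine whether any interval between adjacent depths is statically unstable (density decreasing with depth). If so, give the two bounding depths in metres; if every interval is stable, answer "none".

Evaluate Δρ/ρ₀ = −αΔT + βΔS across each adjacent pair:
  40–70 m: −αΔT+βΔS = −(1.9 × 10⁻⁴)(+0.4)+(7.2 × 10⁻⁴)(-2.26) = -1.7 × 10⁻³ → UNSTABLE
  70–104 m: −αΔT+βΔS = −(1.9 × 10⁻⁴)(-4.6)+(7.2 × 10⁻⁴)(-1.07) = 1.0 × 10⁻⁴ → stable
  104–113 m: −αΔT+βΔS = −(1.9 × 10⁻⁴)(+1.4)+(7.2 × 10⁻⁴)(+1.33) = 6.9 × 10⁻⁴ → stable
  113–138 m: −αΔT+βΔS = −(1.9 × 10⁻⁴)(-5.9)+(7.2 × 10⁻⁴)(-1.01) = 3.9 × 10⁻⁴ → stable
  138–220 m: −αΔT+βΔS = −(1.9 × 10⁻⁴)(+3.2)+(7.2 × 10⁻⁴)(+2.34) = 1.1 × 10⁻³ → stable
The 40–70 m interval has Δρ < 0: lighter water underlies denser water.

40–70 m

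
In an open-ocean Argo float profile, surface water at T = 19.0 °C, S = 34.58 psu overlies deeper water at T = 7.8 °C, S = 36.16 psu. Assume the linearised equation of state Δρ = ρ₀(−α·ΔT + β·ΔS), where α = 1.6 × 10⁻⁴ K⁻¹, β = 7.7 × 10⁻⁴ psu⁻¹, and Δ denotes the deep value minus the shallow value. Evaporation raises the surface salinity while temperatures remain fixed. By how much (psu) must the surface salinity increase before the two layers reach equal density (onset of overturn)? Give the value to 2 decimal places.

3.91 psu

Neutral buoyancy requires −α(T_deep − T_surf) + β(S_deep − S_surf′) = 0.
S_surf′ = S_deep − (α/β)·ΔT = 36.16 − (1.6 × 10⁻⁴/7.7 × 10⁻⁴)·(-11.2) = 38.4873 psu.
Increase required: 38.4873 − 34.58 = 3.9073 psu.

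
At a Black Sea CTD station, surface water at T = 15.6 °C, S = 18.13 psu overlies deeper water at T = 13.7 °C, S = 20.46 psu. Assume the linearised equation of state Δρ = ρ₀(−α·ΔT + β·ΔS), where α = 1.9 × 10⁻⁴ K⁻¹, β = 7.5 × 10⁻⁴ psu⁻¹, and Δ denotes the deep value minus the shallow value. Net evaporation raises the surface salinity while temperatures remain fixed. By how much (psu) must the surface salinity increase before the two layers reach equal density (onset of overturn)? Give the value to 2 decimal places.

2.81 psu

Neutral buoyancy requires −α(T_deep − T_surf) + β(S_deep − S_surf′) = 0.
S_surf′ = S_deep − (α/β)·ΔT = 20.46 − (1.9 × 10⁻⁴/7.5 × 10⁻⁴)·(-1.9) = 20.9413 psu.
Increase required: 20.9413 − 18.13 = 2.8113 psu.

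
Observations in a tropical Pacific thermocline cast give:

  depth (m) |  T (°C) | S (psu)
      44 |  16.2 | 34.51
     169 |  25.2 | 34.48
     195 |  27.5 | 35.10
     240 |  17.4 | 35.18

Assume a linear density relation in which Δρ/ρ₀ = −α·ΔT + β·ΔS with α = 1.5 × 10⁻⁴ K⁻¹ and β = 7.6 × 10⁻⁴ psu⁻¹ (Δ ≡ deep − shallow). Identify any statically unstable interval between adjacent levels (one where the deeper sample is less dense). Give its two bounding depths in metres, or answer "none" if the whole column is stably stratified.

Evaluate Δρ/ρ₀ = −αΔT + βΔS across each adjacent pair:
  44–169 m: −αΔT+βΔS = −(1.5 × 10⁻⁴)(+9.0)+(7.6 × 10⁻⁴)(-0.03) = -1.4 × 10⁻³ → UNSTABLE
  169–195 m: −αΔT+βΔS = −(1.5 × 10⁻⁴)(+2.3)+(7.6 × 10⁻⁴)(+0.62) = 1.3 × 10⁻⁴ → stable
  195–240 m: −αΔT+βΔS = −(1.5 × 10⁻⁴)(-10.1)+(7.6 × 10⁻⁴)(+0.08) = 1.6 × 10⁻³ → stable
The 44–169 m interval has Δρ < 0: lighter water underlies denser water.

44–169 m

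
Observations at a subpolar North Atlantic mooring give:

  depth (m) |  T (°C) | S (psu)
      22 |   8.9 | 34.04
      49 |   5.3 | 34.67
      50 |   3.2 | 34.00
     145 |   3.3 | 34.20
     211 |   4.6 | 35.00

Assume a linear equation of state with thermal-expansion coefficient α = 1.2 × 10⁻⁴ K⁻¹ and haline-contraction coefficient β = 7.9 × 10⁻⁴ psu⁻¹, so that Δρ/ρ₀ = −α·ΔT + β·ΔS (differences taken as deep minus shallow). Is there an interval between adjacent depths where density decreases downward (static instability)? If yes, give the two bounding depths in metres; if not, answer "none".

49–50 m

Evaluate Δρ/ρ₀ = −αΔT + βΔS across each adjacent pair:
  22–49 m: −αΔT+βΔS = −(1.2 × 10⁻⁴)(-3.6)+(7.9 × 10⁻⁴)(+0.63) = 9.3 × 10⁻⁴ → stable
  49–50 m: −αΔT+βΔS = −(1.2 × 10⁻⁴)(-2.1)+(7.9 × 10⁻⁴)(-0.67) = -2.8 × 10⁻⁴ → UNSTABLE
  50–145 m: −αΔT+βΔS = −(1.2 × 10⁻⁴)(+0.1)+(7.9 × 10⁻⁴)(+0.20) = 1.5 × 10⁻⁴ → stable
  145–211 m: −αΔT+βΔS = −(1.2 × 10⁻⁴)(+1.3)+(7.9 × 10⁻⁴)(+0.80) = 4.8 × 10⁻⁴ → stable
The 49–50 m interval has Δρ < 0: lighter water underlies denser water.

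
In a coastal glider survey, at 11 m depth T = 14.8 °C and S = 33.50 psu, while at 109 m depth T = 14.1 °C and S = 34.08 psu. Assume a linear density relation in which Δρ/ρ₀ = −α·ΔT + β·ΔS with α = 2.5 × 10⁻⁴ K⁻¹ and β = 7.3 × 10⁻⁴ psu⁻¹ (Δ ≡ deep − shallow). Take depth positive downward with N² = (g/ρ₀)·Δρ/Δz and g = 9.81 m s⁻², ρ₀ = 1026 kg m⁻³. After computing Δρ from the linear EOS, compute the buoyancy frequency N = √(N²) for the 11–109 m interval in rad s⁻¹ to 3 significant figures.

7.74 × 10⁻³ rad s⁻¹

ΔT = -0.7 K, ΔS = +0.58 psu (deep − shallow).
Δρ/ρ₀ = −αΔT + βΔS = 1.75 × 10⁻⁴ + 4.234 × 10⁻⁴ = 5.984 × 10⁻⁴, so Δρ ≈ 0.6140 kg m⁻³.
N² = (g/ρ₀)·Δρ/Δz = g·(Δρ/ρ₀)/Δz = 9.81 × 5.984 × 10⁻⁴ / 98 = 5.9901 × 10⁻⁵ s⁻².
N = √(5.9901 × 10⁻⁵) = 7.7396 × 10⁻³ rad s⁻¹ ≈ 7.74 × 10⁻³ rad s⁻¹.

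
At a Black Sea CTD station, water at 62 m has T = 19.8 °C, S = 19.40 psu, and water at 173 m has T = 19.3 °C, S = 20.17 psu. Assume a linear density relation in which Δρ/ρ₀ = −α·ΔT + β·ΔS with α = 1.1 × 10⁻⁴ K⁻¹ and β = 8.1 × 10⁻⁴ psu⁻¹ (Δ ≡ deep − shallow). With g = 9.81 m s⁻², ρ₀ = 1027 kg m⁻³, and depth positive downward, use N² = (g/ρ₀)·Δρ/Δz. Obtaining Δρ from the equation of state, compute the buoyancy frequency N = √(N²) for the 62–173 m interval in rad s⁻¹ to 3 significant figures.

7.74 × 10⁻³ rad s⁻¹

ΔT = -0.5 K, ΔS = +0.77 psu (deep − shallow).
Δρ/ρ₀ = −αΔT + βΔS = 5.50 × 10⁻⁵ + 6.237 × 10⁻⁴ = 6.787 × 10⁻⁴, so Δρ ≈ 0.6970 kg m⁻³.
N² = (g/ρ₀)·Δρ/Δz = g·(Δρ/ρ₀)/Δz = 9.81 × 6.787 × 10⁻⁴ / 111 = 5.9982 × 10⁻⁵ s⁻².
N = √(5.9982 × 10⁻⁵) = 7.7448 × 10⁻³ rad s⁻¹ ≈ 7.74 × 10⁻³ rad s⁻¹.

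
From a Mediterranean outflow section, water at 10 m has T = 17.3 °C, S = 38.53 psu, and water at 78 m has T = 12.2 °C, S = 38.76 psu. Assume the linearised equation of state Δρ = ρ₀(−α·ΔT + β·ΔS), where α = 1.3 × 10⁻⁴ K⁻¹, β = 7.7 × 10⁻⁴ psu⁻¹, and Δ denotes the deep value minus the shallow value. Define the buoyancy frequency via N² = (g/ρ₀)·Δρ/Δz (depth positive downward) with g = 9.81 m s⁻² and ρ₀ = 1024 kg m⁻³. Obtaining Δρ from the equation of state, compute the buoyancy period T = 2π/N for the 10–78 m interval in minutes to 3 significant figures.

9.51 min

ΔT = -5.1 K, ΔS = +0.23 psu (deep − shallow).
Δρ/ρ₀ = −αΔT + βΔS = 6.63 × 10⁻⁴ + 1.771 × 10⁻⁴ = 8.401 × 10⁻⁴, so Δρ ≈ 0.8603 kg m⁻³.
N² = (g/ρ₀)·Δρ/Δz = g·(Δρ/ρ₀)/Δz = 9.81 × 8.401 × 10⁻⁴ / 68 = 1.2120 × 10⁻⁴ s⁻².
N = √(1.2120 × 10⁻⁴) = 0.011009 rad s⁻¹ → T = 2π/N = 570.73 s = 9.5122 min ≈ 9.51 min.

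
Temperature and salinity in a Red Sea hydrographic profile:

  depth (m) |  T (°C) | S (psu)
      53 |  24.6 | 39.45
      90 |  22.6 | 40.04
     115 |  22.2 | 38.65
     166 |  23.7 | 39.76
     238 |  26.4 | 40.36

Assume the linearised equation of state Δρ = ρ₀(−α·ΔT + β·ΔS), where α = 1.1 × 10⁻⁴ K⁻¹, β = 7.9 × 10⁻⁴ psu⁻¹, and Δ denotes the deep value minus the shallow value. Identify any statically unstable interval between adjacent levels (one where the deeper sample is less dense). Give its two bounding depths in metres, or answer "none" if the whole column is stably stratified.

90–115 m

Evaluate Δρ/ρ₀ = −αΔT + βΔS across each adjacent pair:
  53–90 m: −αΔT+βΔS = −(1.1 × 10⁻⁴)(-2.0)+(7.9 × 10⁻⁴)(+0.59) = 6.9 × 10⁻⁴ → stable
  90–115 m: −αΔT+βΔS = −(1.1 × 10⁻⁴)(-0.4)+(7.9 × 10⁻⁴)(-1.39) = -1.1 × 10⁻³ → UNSTABLE
  115–166 m: −αΔT+βΔS = −(1.1 × 10⁻⁴)(+1.5)+(7.9 × 10⁻⁴)(+1.11) = 7.1 × 10⁻⁴ → stable
  166–238 m: −αΔT+βΔS = −(1.1 × 10⁻⁴)(+2.7)+(7.9 × 10⁻⁴)(+0.60) = 1.8 × 10⁻⁴ → stable
The 90–115 m interval has Δρ < 0: lighter water underlies denser water.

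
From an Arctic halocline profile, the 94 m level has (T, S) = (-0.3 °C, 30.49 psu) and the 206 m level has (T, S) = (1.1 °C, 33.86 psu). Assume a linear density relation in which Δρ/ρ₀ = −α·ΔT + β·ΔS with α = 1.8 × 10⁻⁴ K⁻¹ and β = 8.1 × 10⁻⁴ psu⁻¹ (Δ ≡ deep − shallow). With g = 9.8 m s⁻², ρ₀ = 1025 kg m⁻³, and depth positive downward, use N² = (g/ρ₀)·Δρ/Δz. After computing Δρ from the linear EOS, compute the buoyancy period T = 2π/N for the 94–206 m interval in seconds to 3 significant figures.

ΔT = +1.4 K, ΔS = +3.37 psu (deep − shallow).
Δρ/ρ₀ = −αΔT + βΔS = -2.52 × 10⁻⁴ + 2.7297 × 10⁻³ = 2.4777 × 10⁻³, so Δρ ≈ 2.540 kg m⁻³.
N² = (g/ρ₀)·Δρ/Δz = g·(Δρ/ρ₀)/Δz = 9.8 × 2.4777 × 10⁻³ / 112 = 2.1680 × 10⁻⁴ s⁻².
N = √(2.1680 × 10⁻⁴) = 0.014724 rad s⁻¹ → T = 2π/N = 426.73 s ≈ 427 s.

427 s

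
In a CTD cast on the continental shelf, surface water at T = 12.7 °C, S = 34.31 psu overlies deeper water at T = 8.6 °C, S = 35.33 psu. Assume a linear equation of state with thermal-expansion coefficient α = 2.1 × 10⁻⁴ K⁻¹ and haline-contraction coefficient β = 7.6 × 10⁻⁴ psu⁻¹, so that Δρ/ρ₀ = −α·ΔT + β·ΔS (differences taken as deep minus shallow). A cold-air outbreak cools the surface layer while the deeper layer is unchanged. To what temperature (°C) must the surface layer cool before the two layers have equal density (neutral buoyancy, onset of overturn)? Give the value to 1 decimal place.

Neutral buoyancy requires Δρ = 0, i.e. −α(T_deep − T_surf′) + β(S_deep − S_surf) = 0.
T_surf′ = T_deep − (β/α)·ΔS = 8.6 − (7.6 × 10⁻⁴/2.1 × 10⁻⁴)·(+1.02) = 4.909 °C.
Cooling required: 12.7 − (4.909) = 7.791 °C.

4.9 °C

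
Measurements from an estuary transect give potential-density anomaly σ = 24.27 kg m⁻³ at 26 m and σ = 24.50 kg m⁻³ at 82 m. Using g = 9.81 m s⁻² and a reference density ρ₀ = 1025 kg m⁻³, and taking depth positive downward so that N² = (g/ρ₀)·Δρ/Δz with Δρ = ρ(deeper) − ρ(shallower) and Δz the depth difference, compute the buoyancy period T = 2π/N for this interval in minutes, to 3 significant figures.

Δρ = 1024.50 − 1024.27 = 0.23 kg m⁻³ over Δz = 82 − 26 = 56 m.
N² = (9.81/1025) × (0.23/56) = 3.9308 × 10⁻⁵ s⁻².
N = √(3.9308 × 10⁻⁵) = 6.2696 × 10⁻³ rad s⁻¹, so T = 2π/N = 1.0022 × 10³ s = 16.703 min ≈ 16.7 min.

16.7 min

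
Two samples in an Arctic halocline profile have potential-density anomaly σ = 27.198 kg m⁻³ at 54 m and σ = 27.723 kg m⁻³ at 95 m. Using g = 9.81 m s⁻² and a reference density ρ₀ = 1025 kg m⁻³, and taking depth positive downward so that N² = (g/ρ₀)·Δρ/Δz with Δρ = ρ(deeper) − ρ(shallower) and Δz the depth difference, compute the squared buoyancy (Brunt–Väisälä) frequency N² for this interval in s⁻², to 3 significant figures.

Δρ = 1027.723 − 1027.198 = 0.525 kg m⁻³ over Δz = 95 − 54 = 41 m.
N² = (9.81/1025) × (0.525/41) = 1.2255 × 10⁻⁴ s⁻² ≈ 1.23 × 10⁻⁴ s⁻².

1.23 × 10⁻⁴ s⁻²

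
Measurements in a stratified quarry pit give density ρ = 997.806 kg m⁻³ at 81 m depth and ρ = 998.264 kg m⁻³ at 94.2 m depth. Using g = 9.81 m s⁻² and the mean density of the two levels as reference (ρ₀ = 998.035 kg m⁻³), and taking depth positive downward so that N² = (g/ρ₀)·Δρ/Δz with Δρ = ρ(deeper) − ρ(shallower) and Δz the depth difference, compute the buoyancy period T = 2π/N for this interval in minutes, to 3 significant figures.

Δρ = 998.264 − 997.806 = 0.458 kg m⁻³ over Δz = 94.2 − 81 = 13.2 m.
N² = (9.81/998.035) × (0.458/13.2) = 3.4105 × 10⁻⁴ s⁻².
N = √(3.4105 × 10⁻⁴) = 0.018468 rad s⁻¹, so T = 2π/N = 340.22 s = 5.6703 min ≈ 5.67 min.
Since Δρ > 0 the layer is stably stratified.

5.67 min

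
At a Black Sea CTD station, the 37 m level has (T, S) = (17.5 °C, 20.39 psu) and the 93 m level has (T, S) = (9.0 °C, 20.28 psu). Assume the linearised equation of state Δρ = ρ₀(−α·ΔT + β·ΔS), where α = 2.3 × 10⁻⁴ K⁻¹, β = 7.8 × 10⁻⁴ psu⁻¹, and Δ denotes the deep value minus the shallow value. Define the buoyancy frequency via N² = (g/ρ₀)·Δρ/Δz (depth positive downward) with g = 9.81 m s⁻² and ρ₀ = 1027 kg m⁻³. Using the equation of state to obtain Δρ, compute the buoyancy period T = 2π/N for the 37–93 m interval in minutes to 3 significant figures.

ΔT = -8.5 K, ΔS = -0.11 psu (deep − shallow).
Δρ/ρ₀ = −αΔT + βΔS = 1.955 × 10⁻³ − 8.58 × 10⁻⁵ = 1.8692 × 10⁻³, so Δρ ≈ 1.920 kg m⁻³.
N² = (g/ρ₀)·Δρ/Δz = g·(Δρ/ρ₀)/Δz = 9.81 × 1.8692 × 10⁻³ / 56 = 3.2744 × 10⁻⁴ s⁻².
N = √(3.2744 × 10⁻⁴) = 0.018095 rad s⁻¹ → T = 2π/N = 347.23 s = 5.7872 min ≈ 5.79 min.

5.79 min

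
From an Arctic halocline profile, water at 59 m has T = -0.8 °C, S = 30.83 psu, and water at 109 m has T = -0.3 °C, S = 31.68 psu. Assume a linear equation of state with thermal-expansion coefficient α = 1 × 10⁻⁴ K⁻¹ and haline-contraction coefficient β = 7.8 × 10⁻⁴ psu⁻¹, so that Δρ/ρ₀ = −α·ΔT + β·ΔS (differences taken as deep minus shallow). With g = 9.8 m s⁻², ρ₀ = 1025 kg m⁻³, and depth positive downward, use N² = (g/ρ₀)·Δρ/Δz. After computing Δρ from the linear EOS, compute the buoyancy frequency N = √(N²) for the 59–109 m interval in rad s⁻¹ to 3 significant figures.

0.0110 rad s⁻¹

ΔT = +0.5 K, ΔS = +0.85 psu (deep − shallow).
Δρ/ρ₀ = −αΔT + βΔS = -5.00 × 10⁻⁵ + 6.63 × 10⁻⁴ = 6.13 × 10⁻⁴, so Δρ ≈ 0.6283 kg m⁻³.
N² = (g/ρ₀)·Δρ/Δz = g·(Δρ/ρ₀)/Δz = 9.8 × 6.13 × 10⁻⁴ / 50 = 1.2015 × 10⁻⁴ s⁻².
N = √(1.2015 × 10⁻⁴) = 0.010961 rad s⁻¹ ≈ 0.0110 rad s⁻¹.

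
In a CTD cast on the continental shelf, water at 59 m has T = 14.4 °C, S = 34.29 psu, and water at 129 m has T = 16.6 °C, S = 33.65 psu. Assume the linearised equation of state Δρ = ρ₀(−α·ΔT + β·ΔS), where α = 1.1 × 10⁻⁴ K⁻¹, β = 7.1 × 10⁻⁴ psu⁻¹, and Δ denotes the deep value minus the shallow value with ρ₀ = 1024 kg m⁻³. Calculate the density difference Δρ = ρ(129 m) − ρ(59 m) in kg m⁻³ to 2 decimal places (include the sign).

ΔT = +2.2 K, ΔS = -0.64 psu (deep − shallow).
Δρ/ρ₀ = −(1.1 × 10⁻⁴)(+2.2) + (7.1 × 10⁻⁴)(-0.64) = -6.964 × 10⁻⁴.
Δρ = 1024 × (-6.964 × 10⁻⁴) = -0.71 kg m⁻³.
Negative Δρ: lighter below, statically unstable.

-0.71 kg m⁻³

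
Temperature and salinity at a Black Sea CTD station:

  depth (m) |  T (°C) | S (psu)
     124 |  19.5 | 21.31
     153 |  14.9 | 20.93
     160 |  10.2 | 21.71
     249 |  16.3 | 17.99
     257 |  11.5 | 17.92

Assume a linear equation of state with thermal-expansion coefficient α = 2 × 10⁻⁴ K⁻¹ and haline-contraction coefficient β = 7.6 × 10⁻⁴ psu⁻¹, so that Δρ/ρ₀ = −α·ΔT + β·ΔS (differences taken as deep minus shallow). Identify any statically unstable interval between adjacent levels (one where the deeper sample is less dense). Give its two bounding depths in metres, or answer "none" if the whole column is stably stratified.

Evaluate Δρ/ρ₀ = −αΔT + βΔS across each adjacent pair:
  124–153 m: −αΔT+βΔS = −(2 × 10⁻⁴)(-4.6)+(7.6 × 10⁻⁴)(-0.38) = 6.3 × 10⁻⁴ → stable
  153–160 m: −αΔT+βΔS = −(2 × 10⁻⁴)(-4.7)+(7.6 × 10⁻⁴)(+0.78) = 1.5 × 10⁻³ → stable
  160–249 m: −αΔT+βΔS = −(2 × 10⁻⁴)(+6.1)+(7.6 × 10⁻⁴)(-3.72) = -4.0 × 10⁻³ → UNSTABLE
  249–257 m: −αΔT+βΔS = −(2 × 10⁻⁴)(-4.8)+(7.6 × 10⁻⁴)(-0.07) = 9.1 × 10⁻⁴ → stable
The 160–249 m interval has Δρ < 0: lighter water underlies denser water.

160–249 m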